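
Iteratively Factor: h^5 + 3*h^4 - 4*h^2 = (h - 1)*(h^4 + 4*h^3 + 4*h^2) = h*(h - 1)*(h^3 + 4*h^2 + 4*h) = h*(h - 1)*(h + 2)*(h^2 + 2*h) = h*(h - 1)*(h + 2)^2*(h)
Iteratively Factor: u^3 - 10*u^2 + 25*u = (u - 5)*(u^2 - 5*u) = (u - 5)^2*(u)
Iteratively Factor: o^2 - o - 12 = (o + 3)*(o - 4)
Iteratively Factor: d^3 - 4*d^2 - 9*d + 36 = (d - 4)*(d^2 - 9) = (d - 4)*(d - 3)*(d + 3)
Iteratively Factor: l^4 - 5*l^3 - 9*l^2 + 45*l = (l - 5)*(l^3 - 9*l) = l*(l - 5)*(l^2 - 9) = l*(l - 5)*(l - 3)*(l + 3)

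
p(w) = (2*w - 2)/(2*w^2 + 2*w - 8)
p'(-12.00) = -0.01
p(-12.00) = -0.10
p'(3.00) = -0.09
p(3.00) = 0.25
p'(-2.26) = -9.51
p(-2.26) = 2.83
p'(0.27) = -0.19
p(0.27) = 0.20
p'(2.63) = -0.15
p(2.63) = 0.29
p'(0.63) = -0.24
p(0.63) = 0.12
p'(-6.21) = -0.07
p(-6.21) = -0.25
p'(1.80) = -2.44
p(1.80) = 0.77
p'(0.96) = -0.45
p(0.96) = 0.02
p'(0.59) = -0.23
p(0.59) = 0.13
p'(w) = (-4*w - 2)*(2*w - 2)/(2*w^2 + 2*w - 8)^2 + 2/(2*w^2 + 2*w - 8)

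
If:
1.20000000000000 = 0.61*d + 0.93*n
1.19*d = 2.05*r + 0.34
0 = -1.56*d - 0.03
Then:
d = -0.02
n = 1.30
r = -0.18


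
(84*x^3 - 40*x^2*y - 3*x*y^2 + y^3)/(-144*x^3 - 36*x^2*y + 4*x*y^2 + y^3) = (-14*x^2 + 9*x*y - y^2)/(24*x^2 + 2*x*y - y^2)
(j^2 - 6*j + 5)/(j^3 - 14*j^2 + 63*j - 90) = (j - 1)/(j^2 - 9*j + 18)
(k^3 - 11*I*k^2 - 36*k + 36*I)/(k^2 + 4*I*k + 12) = (k^2 - 9*I*k - 18)/(k + 6*I)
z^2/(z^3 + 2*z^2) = 1/(z + 2)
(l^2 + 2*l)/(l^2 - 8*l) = (l + 2)/(l - 8)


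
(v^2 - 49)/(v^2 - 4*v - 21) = (v + 7)/(v + 3)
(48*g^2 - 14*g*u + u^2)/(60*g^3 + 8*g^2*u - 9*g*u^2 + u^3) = (-8*g + u)/(-10*g^2 - 3*g*u + u^2)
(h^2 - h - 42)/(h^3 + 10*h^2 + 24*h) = (h - 7)/(h*(h + 4))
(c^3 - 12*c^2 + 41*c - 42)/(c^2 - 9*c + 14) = c - 3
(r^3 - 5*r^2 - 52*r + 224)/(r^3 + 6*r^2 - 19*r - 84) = (r - 8)/(r + 3)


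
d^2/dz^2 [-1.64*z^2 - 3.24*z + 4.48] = -3.28000000000000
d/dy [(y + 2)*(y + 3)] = 2*y + 5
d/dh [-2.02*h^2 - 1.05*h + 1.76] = -4.04*h - 1.05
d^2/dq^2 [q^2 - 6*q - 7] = 2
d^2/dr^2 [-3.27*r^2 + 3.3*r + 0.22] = -6.54000000000000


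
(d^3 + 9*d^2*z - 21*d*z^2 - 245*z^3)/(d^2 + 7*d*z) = d + 2*z - 35*z^2/d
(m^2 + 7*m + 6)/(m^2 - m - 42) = (m + 1)/(m - 7)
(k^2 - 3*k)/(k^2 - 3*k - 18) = k*(3 - k)/(-k^2 + 3*k + 18)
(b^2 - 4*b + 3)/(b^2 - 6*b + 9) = (b - 1)/(b - 3)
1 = 1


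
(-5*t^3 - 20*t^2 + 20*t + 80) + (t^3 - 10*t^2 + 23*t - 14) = -4*t^3 - 30*t^2 + 43*t + 66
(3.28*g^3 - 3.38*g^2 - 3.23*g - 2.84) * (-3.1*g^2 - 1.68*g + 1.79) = -10.168*g^5 + 4.9676*g^4 + 21.5626*g^3 + 8.1802*g^2 - 1.0105*g - 5.0836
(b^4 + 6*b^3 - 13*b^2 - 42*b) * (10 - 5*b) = -5*b^5 - 20*b^4 + 125*b^3 + 80*b^2 - 420*b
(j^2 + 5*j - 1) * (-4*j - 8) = -4*j^3 - 28*j^2 - 36*j + 8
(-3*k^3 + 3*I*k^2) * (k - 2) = -3*k^4 + 6*k^3 + 3*I*k^3 - 6*I*k^2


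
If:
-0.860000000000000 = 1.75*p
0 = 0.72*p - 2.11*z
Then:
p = -0.49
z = -0.17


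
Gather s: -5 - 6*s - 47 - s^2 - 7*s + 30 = -s^2 - 13*s - 22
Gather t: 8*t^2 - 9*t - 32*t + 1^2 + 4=8*t^2 - 41*t + 5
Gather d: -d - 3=-d - 3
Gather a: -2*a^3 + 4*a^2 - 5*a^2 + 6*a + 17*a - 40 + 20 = -2*a^3 - a^2 + 23*a - 20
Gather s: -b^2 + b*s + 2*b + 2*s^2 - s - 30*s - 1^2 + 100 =-b^2 + 2*b + 2*s^2 + s*(b - 31) + 99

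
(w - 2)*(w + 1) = w^2 - w - 2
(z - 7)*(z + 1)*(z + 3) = z^3 - 3*z^2 - 25*z - 21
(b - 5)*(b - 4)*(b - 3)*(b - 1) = b^4 - 13*b^3 + 59*b^2 - 107*b + 60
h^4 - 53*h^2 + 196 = (h - 7)*(h - 2)*(h + 2)*(h + 7)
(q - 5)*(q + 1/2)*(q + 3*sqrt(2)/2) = q^3 - 9*q^2/2 + 3*sqrt(2)*q^2/2 - 27*sqrt(2)*q/4 - 5*q/2 - 15*sqrt(2)/4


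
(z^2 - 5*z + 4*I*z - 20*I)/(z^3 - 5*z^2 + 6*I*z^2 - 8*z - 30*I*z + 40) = 1/(z + 2*I)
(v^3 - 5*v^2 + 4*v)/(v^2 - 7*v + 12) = v*(v - 1)/(v - 3)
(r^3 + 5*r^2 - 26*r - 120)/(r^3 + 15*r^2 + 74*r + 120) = (r - 5)/(r + 5)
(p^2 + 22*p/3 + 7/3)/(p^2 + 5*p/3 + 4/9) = 3*(p + 7)/(3*p + 4)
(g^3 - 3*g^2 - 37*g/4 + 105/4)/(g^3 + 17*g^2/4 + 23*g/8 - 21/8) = 2*(4*g^2 - 24*g + 35)/(8*g^2 + 10*g - 7)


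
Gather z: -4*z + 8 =8 - 4*z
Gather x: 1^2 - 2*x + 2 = 3 - 2*x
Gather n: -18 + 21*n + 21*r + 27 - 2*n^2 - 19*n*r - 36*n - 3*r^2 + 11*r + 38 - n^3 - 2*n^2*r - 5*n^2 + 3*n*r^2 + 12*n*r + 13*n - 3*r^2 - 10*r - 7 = -n^3 + n^2*(-2*r - 7) + n*(3*r^2 - 7*r - 2) - 6*r^2 + 22*r + 40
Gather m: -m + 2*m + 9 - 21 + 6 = m - 6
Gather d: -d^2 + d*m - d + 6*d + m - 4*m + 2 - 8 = -d^2 + d*(m + 5) - 3*m - 6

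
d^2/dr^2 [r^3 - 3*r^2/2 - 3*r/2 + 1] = 6*r - 3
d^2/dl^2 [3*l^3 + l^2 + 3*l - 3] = 18*l + 2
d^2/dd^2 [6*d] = 0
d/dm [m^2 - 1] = 2*m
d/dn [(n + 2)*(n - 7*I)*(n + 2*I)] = 3*n^2 + n*(4 - 10*I) + 14 - 10*I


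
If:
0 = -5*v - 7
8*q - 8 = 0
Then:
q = 1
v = -7/5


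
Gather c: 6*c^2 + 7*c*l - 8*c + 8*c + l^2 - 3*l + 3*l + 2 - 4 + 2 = 6*c^2 + 7*c*l + l^2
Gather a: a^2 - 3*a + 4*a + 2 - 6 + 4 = a^2 + a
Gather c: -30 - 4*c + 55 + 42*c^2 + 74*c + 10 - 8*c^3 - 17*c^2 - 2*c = -8*c^3 + 25*c^2 + 68*c + 35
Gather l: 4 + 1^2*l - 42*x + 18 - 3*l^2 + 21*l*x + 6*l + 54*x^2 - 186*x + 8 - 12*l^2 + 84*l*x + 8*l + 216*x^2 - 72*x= -15*l^2 + l*(105*x + 15) + 270*x^2 - 300*x + 30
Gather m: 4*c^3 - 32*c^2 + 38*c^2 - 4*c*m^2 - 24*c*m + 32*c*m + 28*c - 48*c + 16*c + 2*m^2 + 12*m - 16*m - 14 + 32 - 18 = 4*c^3 + 6*c^2 - 4*c + m^2*(2 - 4*c) + m*(8*c - 4)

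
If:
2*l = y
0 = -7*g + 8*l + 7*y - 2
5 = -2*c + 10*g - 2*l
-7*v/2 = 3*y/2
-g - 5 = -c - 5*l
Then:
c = 869/232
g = 157/116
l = 121/232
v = -363/812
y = 121/116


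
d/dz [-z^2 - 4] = -2*z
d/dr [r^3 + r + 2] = 3*r^2 + 1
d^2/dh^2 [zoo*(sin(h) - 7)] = zoo*sin(h)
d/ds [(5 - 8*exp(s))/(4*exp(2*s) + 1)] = 8*((8*exp(s) - 5)*exp(s) - 4*exp(2*s) - 1)*exp(s)/(4*exp(2*s) + 1)^2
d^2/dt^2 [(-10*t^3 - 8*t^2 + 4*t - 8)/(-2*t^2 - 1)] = 4*(-18*t^3 + 24*t^2 + 27*t - 4)/(8*t^6 + 12*t^4 + 6*t^2 + 1)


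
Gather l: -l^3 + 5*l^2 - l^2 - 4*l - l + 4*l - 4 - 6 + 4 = -l^3 + 4*l^2 - l - 6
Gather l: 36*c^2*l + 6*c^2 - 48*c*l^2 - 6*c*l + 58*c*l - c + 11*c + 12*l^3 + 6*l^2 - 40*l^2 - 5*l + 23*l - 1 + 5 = 6*c^2 + 10*c + 12*l^3 + l^2*(-48*c - 34) + l*(36*c^2 + 52*c + 18) + 4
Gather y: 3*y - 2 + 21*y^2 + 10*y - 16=21*y^2 + 13*y - 18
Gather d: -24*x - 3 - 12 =-24*x - 15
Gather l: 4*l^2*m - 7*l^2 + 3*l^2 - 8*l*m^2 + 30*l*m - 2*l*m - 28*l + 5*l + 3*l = l^2*(4*m - 4) + l*(-8*m^2 + 28*m - 20)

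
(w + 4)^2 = w^2 + 8*w + 16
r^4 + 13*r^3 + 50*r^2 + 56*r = r*(r + 2)*(r + 4)*(r + 7)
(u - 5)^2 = u^2 - 10*u + 25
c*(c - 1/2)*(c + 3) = c^3 + 5*c^2/2 - 3*c/2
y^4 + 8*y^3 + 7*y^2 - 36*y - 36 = (y - 2)*(y + 1)*(y + 3)*(y + 6)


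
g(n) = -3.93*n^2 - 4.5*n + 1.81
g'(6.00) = -51.66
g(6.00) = -166.67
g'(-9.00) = 66.24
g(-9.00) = -276.02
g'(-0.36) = -1.67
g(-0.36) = 2.92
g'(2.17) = -21.56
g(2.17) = -26.46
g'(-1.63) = 8.31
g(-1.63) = -1.30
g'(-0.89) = 2.50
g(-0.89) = 2.70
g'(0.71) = -10.08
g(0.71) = -3.37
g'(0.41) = -7.72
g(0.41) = -0.70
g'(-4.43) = 30.32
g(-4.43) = -55.38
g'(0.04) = -4.81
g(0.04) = 1.62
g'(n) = -7.86*n - 4.5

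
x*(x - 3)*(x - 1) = x^3 - 4*x^2 + 3*x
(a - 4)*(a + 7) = a^2 + 3*a - 28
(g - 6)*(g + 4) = g^2 - 2*g - 24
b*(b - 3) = b^2 - 3*b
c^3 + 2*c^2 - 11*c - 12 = (c - 3)*(c + 1)*(c + 4)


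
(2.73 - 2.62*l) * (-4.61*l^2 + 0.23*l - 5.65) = 12.0782*l^3 - 13.1879*l^2 + 15.4309*l - 15.4245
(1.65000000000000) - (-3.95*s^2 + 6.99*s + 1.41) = 3.95*s^2 - 6.99*s + 0.24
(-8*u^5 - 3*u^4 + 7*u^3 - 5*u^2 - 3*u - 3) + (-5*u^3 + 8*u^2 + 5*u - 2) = -8*u^5 - 3*u^4 + 2*u^3 + 3*u^2 + 2*u - 5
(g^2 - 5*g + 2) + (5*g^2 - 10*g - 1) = 6*g^2 - 15*g + 1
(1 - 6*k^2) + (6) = 7 - 6*k^2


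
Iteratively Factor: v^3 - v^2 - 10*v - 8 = (v - 4)*(v^2 + 3*v + 2) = (v - 4)*(v + 1)*(v + 2)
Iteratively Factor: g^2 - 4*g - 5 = (g - 5)*(g + 1)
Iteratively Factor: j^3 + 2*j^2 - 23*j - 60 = (j + 3)*(j^2 - j - 20) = (j + 3)*(j + 4)*(j - 5)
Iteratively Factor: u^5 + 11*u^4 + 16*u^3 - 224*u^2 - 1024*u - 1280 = (u - 5)*(u^4 + 16*u^3 + 96*u^2 + 256*u + 256) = (u - 5)*(u + 4)*(u^3 + 12*u^2 + 48*u + 64) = (u - 5)*(u + 4)^2*(u^2 + 8*u + 16) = (u - 5)*(u + 4)^3*(u + 4)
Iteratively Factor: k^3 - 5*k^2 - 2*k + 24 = (k - 4)*(k^2 - k - 6) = (k - 4)*(k - 3)*(k + 2)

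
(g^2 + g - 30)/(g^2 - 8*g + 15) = (g + 6)/(g - 3)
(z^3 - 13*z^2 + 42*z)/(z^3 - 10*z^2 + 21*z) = (z - 6)/(z - 3)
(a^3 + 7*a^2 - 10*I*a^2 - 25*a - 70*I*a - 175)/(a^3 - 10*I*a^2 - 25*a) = (a + 7)/a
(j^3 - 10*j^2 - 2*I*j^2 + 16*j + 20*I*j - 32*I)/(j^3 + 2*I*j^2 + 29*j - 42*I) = (j^2 - 10*j + 16)/(j^2 + 4*I*j + 21)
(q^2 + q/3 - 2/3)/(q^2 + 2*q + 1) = (q - 2/3)/(q + 1)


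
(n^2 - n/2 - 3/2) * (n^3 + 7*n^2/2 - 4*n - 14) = n^5 + 3*n^4 - 29*n^3/4 - 69*n^2/4 + 13*n + 21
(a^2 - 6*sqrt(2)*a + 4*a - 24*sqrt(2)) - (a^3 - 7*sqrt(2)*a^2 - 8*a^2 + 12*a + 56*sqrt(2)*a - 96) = -a^3 + 9*a^2 + 7*sqrt(2)*a^2 - 62*sqrt(2)*a - 8*a - 24*sqrt(2) + 96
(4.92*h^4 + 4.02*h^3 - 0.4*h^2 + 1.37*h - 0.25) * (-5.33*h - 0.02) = -26.2236*h^5 - 21.525*h^4 + 2.0516*h^3 - 7.2941*h^2 + 1.3051*h + 0.005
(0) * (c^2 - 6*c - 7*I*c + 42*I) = 0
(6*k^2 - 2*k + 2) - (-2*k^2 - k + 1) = 8*k^2 - k + 1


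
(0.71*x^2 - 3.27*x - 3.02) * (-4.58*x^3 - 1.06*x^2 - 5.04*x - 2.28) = -3.2518*x^5 + 14.224*x^4 + 13.7194*x^3 + 18.0632*x^2 + 22.6764*x + 6.8856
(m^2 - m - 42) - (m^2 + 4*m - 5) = -5*m - 37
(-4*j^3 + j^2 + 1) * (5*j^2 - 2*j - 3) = -20*j^5 + 13*j^4 + 10*j^3 + 2*j^2 - 2*j - 3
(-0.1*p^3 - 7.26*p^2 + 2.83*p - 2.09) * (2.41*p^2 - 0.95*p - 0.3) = -0.241*p^5 - 17.4016*p^4 + 13.7473*p^3 - 5.5474*p^2 + 1.1365*p + 0.627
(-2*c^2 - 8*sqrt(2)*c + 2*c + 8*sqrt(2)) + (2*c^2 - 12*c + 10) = -8*sqrt(2)*c - 10*c + 10 + 8*sqrt(2)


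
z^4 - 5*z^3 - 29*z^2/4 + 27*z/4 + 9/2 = (z - 6)*(z - 1)*(z + 1/2)*(z + 3/2)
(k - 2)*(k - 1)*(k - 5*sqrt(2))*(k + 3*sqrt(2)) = k^4 - 3*k^3 - 2*sqrt(2)*k^3 - 28*k^2 + 6*sqrt(2)*k^2 - 4*sqrt(2)*k + 90*k - 60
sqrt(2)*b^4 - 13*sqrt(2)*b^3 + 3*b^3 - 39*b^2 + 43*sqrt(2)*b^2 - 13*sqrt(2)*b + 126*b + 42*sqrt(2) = (b - 7)*(b - 6)*(b + sqrt(2))*(sqrt(2)*b + 1)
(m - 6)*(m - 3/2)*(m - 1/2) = m^3 - 8*m^2 + 51*m/4 - 9/2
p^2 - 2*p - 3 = (p - 3)*(p + 1)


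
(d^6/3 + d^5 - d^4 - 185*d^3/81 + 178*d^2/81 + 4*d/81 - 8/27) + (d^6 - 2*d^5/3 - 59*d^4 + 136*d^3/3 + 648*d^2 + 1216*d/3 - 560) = 4*d^6/3 + d^5/3 - 60*d^4 + 3487*d^3/81 + 52666*d^2/81 + 32836*d/81 - 15128/27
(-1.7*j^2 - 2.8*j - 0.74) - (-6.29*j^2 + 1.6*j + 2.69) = 4.59*j^2 - 4.4*j - 3.43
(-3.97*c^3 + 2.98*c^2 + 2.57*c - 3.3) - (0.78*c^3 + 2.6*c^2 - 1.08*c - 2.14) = -4.75*c^3 + 0.38*c^2 + 3.65*c - 1.16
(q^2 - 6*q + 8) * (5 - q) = -q^3 + 11*q^2 - 38*q + 40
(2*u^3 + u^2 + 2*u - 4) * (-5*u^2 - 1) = -10*u^5 - 5*u^4 - 12*u^3 + 19*u^2 - 2*u + 4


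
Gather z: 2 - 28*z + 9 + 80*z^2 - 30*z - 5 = 80*z^2 - 58*z + 6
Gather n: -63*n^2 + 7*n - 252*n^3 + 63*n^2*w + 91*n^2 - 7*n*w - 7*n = -252*n^3 + n^2*(63*w + 28) - 7*n*w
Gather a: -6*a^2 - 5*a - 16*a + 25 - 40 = -6*a^2 - 21*a - 15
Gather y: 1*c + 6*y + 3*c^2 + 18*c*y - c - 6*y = 3*c^2 + 18*c*y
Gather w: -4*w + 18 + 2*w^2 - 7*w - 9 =2*w^2 - 11*w + 9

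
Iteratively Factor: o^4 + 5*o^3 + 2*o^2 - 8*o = (o + 4)*(o^3 + o^2 - 2*o) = (o + 2)*(o + 4)*(o^2 - o) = o*(o + 2)*(o + 4)*(o - 1)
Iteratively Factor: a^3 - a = (a - 1)*(a^2 + a) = (a - 1)*(a + 1)*(a)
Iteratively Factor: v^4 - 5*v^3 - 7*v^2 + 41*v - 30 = (v - 5)*(v^3 - 7*v + 6) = (v - 5)*(v - 2)*(v^2 + 2*v - 3) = (v - 5)*(v - 2)*(v + 3)*(v - 1)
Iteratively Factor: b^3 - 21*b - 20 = (b + 1)*(b^2 - b - 20) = (b + 1)*(b + 4)*(b - 5)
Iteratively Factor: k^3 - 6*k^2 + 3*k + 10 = (k - 5)*(k^2 - k - 2) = (k - 5)*(k + 1)*(k - 2)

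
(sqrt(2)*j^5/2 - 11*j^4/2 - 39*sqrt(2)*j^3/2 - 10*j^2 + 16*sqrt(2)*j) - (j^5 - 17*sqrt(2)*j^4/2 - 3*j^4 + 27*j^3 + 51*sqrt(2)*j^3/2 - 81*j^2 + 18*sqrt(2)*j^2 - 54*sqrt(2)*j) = -j^5 + sqrt(2)*j^5/2 - 5*j^4/2 + 17*sqrt(2)*j^4/2 - 45*sqrt(2)*j^3 - 27*j^3 - 18*sqrt(2)*j^2 + 71*j^2 + 70*sqrt(2)*j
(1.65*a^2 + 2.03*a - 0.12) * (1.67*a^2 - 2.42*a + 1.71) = 2.7555*a^4 - 0.6029*a^3 - 2.2915*a^2 + 3.7617*a - 0.2052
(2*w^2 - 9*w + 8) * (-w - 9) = -2*w^3 - 9*w^2 + 73*w - 72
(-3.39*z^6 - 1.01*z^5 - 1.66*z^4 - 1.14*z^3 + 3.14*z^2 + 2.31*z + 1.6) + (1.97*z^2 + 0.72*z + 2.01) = -3.39*z^6 - 1.01*z^5 - 1.66*z^4 - 1.14*z^3 + 5.11*z^2 + 3.03*z + 3.61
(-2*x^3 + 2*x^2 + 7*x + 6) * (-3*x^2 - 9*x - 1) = 6*x^5 + 12*x^4 - 37*x^3 - 83*x^2 - 61*x - 6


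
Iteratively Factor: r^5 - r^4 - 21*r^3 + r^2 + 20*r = (r + 1)*(r^4 - 2*r^3 - 19*r^2 + 20*r) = (r - 5)*(r + 1)*(r^3 + 3*r^2 - 4*r) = r*(r - 5)*(r + 1)*(r^2 + 3*r - 4) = r*(r - 5)*(r + 1)*(r + 4)*(r - 1)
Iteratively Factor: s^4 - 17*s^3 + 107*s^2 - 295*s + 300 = (s - 3)*(s^3 - 14*s^2 + 65*s - 100) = (s - 4)*(s - 3)*(s^2 - 10*s + 25) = (s - 5)*(s - 4)*(s - 3)*(s - 5)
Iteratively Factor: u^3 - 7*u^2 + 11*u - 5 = (u - 1)*(u^2 - 6*u + 5) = (u - 1)^2*(u - 5)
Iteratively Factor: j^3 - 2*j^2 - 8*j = (j + 2)*(j^2 - 4*j) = (j - 4)*(j + 2)*(j)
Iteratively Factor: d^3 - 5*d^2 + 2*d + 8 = (d - 2)*(d^2 - 3*d - 4) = (d - 2)*(d + 1)*(d - 4)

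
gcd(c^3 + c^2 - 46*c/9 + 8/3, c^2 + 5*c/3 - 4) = c^2 + 5*c/3 - 4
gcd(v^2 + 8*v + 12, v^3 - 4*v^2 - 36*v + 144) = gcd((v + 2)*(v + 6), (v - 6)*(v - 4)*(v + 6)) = v + 6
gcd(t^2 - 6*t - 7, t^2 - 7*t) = t - 7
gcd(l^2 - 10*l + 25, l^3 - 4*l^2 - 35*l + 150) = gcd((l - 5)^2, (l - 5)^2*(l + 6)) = l^2 - 10*l + 25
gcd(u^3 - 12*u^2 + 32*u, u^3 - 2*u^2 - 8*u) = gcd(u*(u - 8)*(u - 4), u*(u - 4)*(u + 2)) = u^2 - 4*u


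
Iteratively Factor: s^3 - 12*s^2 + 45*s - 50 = (s - 5)*(s^2 - 7*s + 10) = (s - 5)^2*(s - 2)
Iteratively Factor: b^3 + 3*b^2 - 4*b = (b - 1)*(b^2 + 4*b) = b*(b - 1)*(b + 4)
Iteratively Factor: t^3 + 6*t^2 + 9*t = (t + 3)*(t^2 + 3*t) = (t + 3)^2*(t)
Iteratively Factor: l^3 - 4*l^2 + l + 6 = (l - 2)*(l^2 - 2*l - 3) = (l - 2)*(l + 1)*(l - 3)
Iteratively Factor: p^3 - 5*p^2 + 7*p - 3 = (p - 1)*(p^2 - 4*p + 3) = (p - 3)*(p - 1)*(p - 1)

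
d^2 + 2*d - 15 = (d - 3)*(d + 5)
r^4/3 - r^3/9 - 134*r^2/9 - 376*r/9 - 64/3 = (r/3 + 1)*(r - 8)*(r + 2/3)*(r + 4)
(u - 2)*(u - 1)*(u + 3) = u^3 - 7*u + 6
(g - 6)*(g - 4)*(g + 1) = g^3 - 9*g^2 + 14*g + 24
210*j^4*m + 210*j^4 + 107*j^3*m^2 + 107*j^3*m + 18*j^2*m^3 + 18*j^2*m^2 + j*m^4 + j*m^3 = (5*j + m)*(6*j + m)*(7*j + m)*(j*m + j)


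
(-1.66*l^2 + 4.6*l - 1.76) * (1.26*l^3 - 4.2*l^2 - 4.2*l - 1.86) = -2.0916*l^5 + 12.768*l^4 - 14.5656*l^3 - 8.8404*l^2 - 1.164*l + 3.2736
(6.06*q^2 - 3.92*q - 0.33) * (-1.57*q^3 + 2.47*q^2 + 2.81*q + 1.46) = -9.5142*q^5 + 21.1226*q^4 + 7.8643*q^3 - 2.9827*q^2 - 6.6505*q - 0.4818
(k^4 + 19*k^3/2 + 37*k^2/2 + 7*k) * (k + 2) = k^5 + 23*k^4/2 + 75*k^3/2 + 44*k^2 + 14*k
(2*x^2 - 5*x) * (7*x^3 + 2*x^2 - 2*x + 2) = 14*x^5 - 31*x^4 - 14*x^3 + 14*x^2 - 10*x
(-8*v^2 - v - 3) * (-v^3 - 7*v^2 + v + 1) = 8*v^5 + 57*v^4 + 2*v^3 + 12*v^2 - 4*v - 3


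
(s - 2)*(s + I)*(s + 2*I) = s^3 - 2*s^2 + 3*I*s^2 - 2*s - 6*I*s + 4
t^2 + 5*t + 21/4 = (t + 3/2)*(t + 7/2)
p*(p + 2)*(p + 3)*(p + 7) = p^4 + 12*p^3 + 41*p^2 + 42*p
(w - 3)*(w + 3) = w^2 - 9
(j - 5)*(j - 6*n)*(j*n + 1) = j^3*n - 6*j^2*n^2 - 5*j^2*n + j^2 + 30*j*n^2 - 6*j*n - 5*j + 30*n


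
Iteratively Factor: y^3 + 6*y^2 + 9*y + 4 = (y + 1)*(y^2 + 5*y + 4) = (y + 1)*(y + 4)*(y + 1)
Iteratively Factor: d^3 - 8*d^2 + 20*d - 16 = (d - 2)*(d^2 - 6*d + 8) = (d - 2)^2*(d - 4)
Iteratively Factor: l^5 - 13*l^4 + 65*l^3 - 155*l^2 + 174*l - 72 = (l - 4)*(l^4 - 9*l^3 + 29*l^2 - 39*l + 18) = (l - 4)*(l - 2)*(l^3 - 7*l^2 + 15*l - 9) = (l - 4)*(l - 2)*(l - 1)*(l^2 - 6*l + 9) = (l - 4)*(l - 3)*(l - 2)*(l - 1)*(l - 3)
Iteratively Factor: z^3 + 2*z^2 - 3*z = (z + 3)*(z^2 - z) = z*(z + 3)*(z - 1)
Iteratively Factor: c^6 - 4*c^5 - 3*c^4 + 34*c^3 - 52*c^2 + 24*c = (c - 2)*(c^5 - 2*c^4 - 7*c^3 + 20*c^2 - 12*c) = (c - 2)*(c - 1)*(c^4 - c^3 - 8*c^2 + 12*c) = (c - 2)^2*(c - 1)*(c^3 + c^2 - 6*c) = (c - 2)^3*(c - 1)*(c^2 + 3*c) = c*(c - 2)^3*(c - 1)*(c + 3)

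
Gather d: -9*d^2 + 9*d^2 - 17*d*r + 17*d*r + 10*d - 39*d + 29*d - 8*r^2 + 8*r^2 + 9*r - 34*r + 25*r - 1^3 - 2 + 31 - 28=0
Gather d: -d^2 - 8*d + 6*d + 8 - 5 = -d^2 - 2*d + 3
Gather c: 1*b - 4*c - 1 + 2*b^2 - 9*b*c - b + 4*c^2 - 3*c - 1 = 2*b^2 + 4*c^2 + c*(-9*b - 7) - 2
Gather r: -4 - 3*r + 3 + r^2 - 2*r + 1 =r^2 - 5*r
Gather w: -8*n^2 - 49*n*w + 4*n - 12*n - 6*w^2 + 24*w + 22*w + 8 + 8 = -8*n^2 - 8*n - 6*w^2 + w*(46 - 49*n) + 16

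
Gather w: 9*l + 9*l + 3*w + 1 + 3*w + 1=18*l + 6*w + 2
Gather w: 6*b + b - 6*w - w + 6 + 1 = 7*b - 7*w + 7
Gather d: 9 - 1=8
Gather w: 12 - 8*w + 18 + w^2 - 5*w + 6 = w^2 - 13*w + 36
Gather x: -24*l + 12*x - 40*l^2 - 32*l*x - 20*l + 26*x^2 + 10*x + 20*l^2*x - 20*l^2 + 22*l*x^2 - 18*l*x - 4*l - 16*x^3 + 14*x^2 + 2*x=-60*l^2 - 48*l - 16*x^3 + x^2*(22*l + 40) + x*(20*l^2 - 50*l + 24)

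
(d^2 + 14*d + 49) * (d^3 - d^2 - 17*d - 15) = d^5 + 13*d^4 + 18*d^3 - 302*d^2 - 1043*d - 735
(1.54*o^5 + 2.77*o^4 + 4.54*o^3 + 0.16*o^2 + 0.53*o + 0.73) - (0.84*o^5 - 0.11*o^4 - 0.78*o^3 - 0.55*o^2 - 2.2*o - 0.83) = 0.7*o^5 + 2.88*o^4 + 5.32*o^3 + 0.71*o^2 + 2.73*o + 1.56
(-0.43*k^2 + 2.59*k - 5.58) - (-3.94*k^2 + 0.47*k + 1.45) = 3.51*k^2 + 2.12*k - 7.03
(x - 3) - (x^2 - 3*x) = -x^2 + 4*x - 3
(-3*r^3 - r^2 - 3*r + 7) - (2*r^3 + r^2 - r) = -5*r^3 - 2*r^2 - 2*r + 7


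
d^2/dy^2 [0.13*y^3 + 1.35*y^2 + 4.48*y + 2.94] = 0.78*y + 2.7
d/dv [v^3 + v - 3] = 3*v^2 + 1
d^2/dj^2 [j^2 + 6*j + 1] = 2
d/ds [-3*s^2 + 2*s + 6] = 2 - 6*s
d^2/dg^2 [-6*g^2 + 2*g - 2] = -12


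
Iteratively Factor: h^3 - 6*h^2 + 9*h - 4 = (h - 1)*(h^2 - 5*h + 4) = (h - 1)^2*(h - 4)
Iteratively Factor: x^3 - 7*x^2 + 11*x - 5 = (x - 5)*(x^2 - 2*x + 1) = (x - 5)*(x - 1)*(x - 1)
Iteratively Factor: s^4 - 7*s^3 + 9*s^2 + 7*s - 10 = (s - 5)*(s^3 - 2*s^2 - s + 2) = (s - 5)*(s - 1)*(s^2 - s - 2) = (s - 5)*(s - 1)*(s + 1)*(s - 2)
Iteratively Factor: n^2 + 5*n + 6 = (n + 2)*(n + 3)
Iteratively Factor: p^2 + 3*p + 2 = (p + 2)*(p + 1)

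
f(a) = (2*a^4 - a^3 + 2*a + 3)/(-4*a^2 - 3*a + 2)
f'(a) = (8*a + 3)*(2*a^4 - a^3 + 2*a + 3)/(-4*a^2 - 3*a + 2)^2 + (8*a^3 - 3*a^2 + 2)/(-4*a^2 - 3*a + 2)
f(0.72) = -2.06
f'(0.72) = 6.55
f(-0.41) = 0.90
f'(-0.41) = 0.27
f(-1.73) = -4.73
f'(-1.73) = -0.61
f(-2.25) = -5.32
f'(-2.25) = 2.14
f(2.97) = -3.28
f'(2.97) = -2.31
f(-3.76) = -10.36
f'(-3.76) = 4.28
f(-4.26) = -12.64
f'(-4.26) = 4.81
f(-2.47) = -5.84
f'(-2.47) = 2.60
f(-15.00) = -122.62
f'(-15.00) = 15.62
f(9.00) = -35.57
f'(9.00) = -8.38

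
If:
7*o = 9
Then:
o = 9/7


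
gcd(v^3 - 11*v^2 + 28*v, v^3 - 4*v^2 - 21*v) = v^2 - 7*v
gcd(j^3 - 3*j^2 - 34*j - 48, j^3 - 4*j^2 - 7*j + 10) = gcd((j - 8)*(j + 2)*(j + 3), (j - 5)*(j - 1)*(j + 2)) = j + 2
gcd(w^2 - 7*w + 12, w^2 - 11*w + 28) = w - 4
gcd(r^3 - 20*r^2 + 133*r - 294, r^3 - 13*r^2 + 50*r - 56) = r - 7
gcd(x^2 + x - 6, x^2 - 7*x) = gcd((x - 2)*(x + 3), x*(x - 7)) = 1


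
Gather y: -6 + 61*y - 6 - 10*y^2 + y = -10*y^2 + 62*y - 12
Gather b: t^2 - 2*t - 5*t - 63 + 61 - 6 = t^2 - 7*t - 8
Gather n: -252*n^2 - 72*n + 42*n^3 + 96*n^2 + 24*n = 42*n^3 - 156*n^2 - 48*n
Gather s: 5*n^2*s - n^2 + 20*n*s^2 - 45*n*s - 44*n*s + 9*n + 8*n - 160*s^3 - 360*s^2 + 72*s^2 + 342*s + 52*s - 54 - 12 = -n^2 + 17*n - 160*s^3 + s^2*(20*n - 288) + s*(5*n^2 - 89*n + 394) - 66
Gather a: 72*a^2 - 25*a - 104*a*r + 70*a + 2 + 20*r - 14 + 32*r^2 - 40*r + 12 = 72*a^2 + a*(45 - 104*r) + 32*r^2 - 20*r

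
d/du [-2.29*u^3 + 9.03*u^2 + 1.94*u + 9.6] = -6.87*u^2 + 18.06*u + 1.94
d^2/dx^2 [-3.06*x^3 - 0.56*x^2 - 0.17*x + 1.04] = -18.36*x - 1.12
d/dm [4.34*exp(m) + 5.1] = 4.34*exp(m)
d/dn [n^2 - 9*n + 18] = 2*n - 9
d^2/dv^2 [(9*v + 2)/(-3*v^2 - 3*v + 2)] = 6*(-3*(2*v + 1)^2*(9*v + 2) + (27*v + 11)*(3*v^2 + 3*v - 2))/(3*v^2 + 3*v - 2)^3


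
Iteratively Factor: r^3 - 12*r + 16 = (r - 2)*(r^2 + 2*r - 8) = (r - 2)*(r + 4)*(r - 2)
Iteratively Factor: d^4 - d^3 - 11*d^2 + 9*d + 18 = (d - 3)*(d^3 + 2*d^2 - 5*d - 6) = (d - 3)*(d + 1)*(d^2 + d - 6) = (d - 3)*(d + 1)*(d + 3)*(d - 2)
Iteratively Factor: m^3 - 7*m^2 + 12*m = (m)*(m^2 - 7*m + 12) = m*(m - 4)*(m - 3)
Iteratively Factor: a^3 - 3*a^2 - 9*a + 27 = (a - 3)*(a^2 - 9) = (a - 3)*(a + 3)*(a - 3)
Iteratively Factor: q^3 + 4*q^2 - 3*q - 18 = (q + 3)*(q^2 + q - 6) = (q - 2)*(q + 3)*(q + 3)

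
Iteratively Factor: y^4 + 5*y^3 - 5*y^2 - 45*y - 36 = (y + 3)*(y^3 + 2*y^2 - 11*y - 12) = (y + 3)*(y + 4)*(y^2 - 2*y - 3) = (y - 3)*(y + 3)*(y + 4)*(y + 1)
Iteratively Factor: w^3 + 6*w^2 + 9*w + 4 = (w + 1)*(w^2 + 5*w + 4) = (w + 1)*(w + 4)*(w + 1)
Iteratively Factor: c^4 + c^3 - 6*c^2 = (c)*(c^3 + c^2 - 6*c) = c*(c - 2)*(c^2 + 3*c) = c^2*(c - 2)*(c + 3)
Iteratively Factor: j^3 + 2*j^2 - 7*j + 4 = (j - 1)*(j^2 + 3*j - 4) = (j - 1)*(j + 4)*(j - 1)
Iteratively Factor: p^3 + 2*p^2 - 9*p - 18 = (p + 2)*(p^2 - 9) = (p - 3)*(p + 2)*(p + 3)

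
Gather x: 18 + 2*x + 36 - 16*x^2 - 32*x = -16*x^2 - 30*x + 54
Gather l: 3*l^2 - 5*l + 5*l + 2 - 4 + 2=3*l^2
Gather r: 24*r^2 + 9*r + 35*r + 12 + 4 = 24*r^2 + 44*r + 16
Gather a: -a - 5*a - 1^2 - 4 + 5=-6*a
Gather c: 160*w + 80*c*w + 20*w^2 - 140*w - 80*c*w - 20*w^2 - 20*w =0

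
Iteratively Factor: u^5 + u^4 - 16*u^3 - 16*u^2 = (u)*(u^4 + u^3 - 16*u^2 - 16*u) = u*(u + 4)*(u^3 - 3*u^2 - 4*u) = u^2*(u + 4)*(u^2 - 3*u - 4) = u^2*(u - 4)*(u + 4)*(u + 1)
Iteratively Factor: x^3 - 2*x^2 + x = (x - 1)*(x^2 - x) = (x - 1)^2*(x)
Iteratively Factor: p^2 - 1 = (p + 1)*(p - 1)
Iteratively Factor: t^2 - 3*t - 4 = (t - 4)*(t + 1)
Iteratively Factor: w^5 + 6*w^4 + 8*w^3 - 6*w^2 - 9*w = (w)*(w^4 + 6*w^3 + 8*w^2 - 6*w - 9) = w*(w + 3)*(w^3 + 3*w^2 - w - 3) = w*(w - 1)*(w + 3)*(w^2 + 4*w + 3) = w*(w - 1)*(w + 1)*(w + 3)*(w + 3)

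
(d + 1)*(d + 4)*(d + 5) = d^3 + 10*d^2 + 29*d + 20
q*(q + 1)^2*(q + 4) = q^4 + 6*q^3 + 9*q^2 + 4*q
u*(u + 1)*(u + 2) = u^3 + 3*u^2 + 2*u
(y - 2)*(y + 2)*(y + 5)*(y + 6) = y^4 + 11*y^3 + 26*y^2 - 44*y - 120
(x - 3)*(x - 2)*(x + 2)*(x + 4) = x^4 + x^3 - 16*x^2 - 4*x + 48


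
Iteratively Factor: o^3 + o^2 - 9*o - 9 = (o - 3)*(o^2 + 4*o + 3) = (o - 3)*(o + 3)*(o + 1)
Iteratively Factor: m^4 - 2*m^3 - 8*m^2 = (m + 2)*(m^3 - 4*m^2) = (m - 4)*(m + 2)*(m^2) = m*(m - 4)*(m + 2)*(m)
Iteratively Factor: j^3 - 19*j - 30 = (j - 5)*(j^2 + 5*j + 6) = (j - 5)*(j + 3)*(j + 2)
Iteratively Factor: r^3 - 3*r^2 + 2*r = (r)*(r^2 - 3*r + 2) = r*(r - 1)*(r - 2)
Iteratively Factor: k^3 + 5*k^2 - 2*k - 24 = (k + 3)*(k^2 + 2*k - 8) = (k + 3)*(k + 4)*(k - 2)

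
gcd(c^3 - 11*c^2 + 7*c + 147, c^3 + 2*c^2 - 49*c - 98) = c - 7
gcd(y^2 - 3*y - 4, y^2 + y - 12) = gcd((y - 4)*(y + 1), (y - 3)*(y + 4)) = 1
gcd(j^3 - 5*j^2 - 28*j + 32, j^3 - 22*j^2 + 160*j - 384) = j - 8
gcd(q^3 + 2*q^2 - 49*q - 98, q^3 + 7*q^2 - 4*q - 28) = q^2 + 9*q + 14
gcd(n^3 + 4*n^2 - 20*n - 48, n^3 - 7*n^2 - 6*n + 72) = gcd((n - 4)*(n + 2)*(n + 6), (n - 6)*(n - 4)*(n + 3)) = n - 4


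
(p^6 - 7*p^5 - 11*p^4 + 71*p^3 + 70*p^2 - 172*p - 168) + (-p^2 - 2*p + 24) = p^6 - 7*p^5 - 11*p^4 + 71*p^3 + 69*p^2 - 174*p - 144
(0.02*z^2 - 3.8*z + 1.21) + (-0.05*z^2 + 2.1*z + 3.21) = -0.03*z^2 - 1.7*z + 4.42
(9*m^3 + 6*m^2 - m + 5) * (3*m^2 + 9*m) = 27*m^5 + 99*m^4 + 51*m^3 + 6*m^2 + 45*m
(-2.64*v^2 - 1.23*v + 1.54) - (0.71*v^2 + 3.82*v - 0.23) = -3.35*v^2 - 5.05*v + 1.77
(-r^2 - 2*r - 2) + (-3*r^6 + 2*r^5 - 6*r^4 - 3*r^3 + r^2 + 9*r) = -3*r^6 + 2*r^5 - 6*r^4 - 3*r^3 + 7*r - 2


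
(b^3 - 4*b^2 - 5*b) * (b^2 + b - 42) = b^5 - 3*b^4 - 51*b^3 + 163*b^2 + 210*b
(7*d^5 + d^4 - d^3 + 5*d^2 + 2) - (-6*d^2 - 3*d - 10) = 7*d^5 + d^4 - d^3 + 11*d^2 + 3*d + 12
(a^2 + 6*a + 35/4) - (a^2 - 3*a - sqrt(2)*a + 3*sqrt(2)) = sqrt(2)*a + 9*a - 3*sqrt(2) + 35/4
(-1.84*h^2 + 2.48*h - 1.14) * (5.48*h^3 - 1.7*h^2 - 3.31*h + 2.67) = -10.0832*h^5 + 16.7184*h^4 - 4.3728*h^3 - 11.1836*h^2 + 10.395*h - 3.0438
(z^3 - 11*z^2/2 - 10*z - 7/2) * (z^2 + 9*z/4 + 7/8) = z^5 - 13*z^4/4 - 43*z^3/2 - 493*z^2/16 - 133*z/8 - 49/16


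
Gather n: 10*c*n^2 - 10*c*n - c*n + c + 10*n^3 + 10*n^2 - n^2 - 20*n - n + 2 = c + 10*n^3 + n^2*(10*c + 9) + n*(-11*c - 21) + 2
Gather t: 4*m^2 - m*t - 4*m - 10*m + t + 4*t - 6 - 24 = 4*m^2 - 14*m + t*(5 - m) - 30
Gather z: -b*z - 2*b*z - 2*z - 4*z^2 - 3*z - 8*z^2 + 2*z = -12*z^2 + z*(-3*b - 3)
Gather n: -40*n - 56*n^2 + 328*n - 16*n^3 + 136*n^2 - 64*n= -16*n^3 + 80*n^2 + 224*n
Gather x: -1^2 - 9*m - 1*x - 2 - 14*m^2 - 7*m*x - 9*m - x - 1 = -14*m^2 - 18*m + x*(-7*m - 2) - 4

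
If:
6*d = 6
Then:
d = 1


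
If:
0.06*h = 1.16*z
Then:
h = 19.3333333333333*z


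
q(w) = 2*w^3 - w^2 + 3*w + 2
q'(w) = 6*w^2 - 2*w + 3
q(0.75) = 4.53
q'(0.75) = 4.88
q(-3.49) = -105.67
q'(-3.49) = 83.06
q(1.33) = 8.93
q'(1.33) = 10.95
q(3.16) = 64.60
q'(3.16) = 56.59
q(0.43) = 3.26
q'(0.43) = 3.25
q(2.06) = 21.42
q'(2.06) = 24.34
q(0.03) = 2.09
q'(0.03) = 2.95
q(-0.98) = -3.78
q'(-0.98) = 10.72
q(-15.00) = -7018.00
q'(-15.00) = 1383.00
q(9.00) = 1406.00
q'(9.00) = 471.00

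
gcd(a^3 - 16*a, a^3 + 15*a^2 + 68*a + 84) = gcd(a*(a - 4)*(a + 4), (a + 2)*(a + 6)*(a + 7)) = 1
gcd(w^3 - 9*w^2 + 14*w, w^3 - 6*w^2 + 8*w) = w^2 - 2*w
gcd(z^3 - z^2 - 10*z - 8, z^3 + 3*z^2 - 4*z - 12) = z + 2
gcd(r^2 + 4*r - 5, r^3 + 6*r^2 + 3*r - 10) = r^2 + 4*r - 5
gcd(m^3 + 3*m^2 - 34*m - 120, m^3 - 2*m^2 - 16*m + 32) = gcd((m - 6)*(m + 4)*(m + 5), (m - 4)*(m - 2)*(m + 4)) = m + 4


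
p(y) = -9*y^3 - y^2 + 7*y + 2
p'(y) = -27*y^2 - 2*y + 7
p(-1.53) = 21.18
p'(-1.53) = -53.14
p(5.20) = -1254.11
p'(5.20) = -733.48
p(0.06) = 2.41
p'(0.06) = 6.78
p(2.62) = -148.39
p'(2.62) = -183.58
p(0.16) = 3.06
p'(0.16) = 5.99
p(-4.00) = 534.00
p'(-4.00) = -417.00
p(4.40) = -753.22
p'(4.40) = -524.52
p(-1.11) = 5.31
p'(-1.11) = -24.05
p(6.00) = -1936.00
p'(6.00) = -977.00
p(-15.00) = 30047.00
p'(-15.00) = -6038.00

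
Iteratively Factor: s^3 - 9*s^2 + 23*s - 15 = (s - 3)*(s^2 - 6*s + 5) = (s - 5)*(s - 3)*(s - 1)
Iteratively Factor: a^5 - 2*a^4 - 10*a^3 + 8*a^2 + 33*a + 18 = (a - 3)*(a^4 + a^3 - 7*a^2 - 13*a - 6) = (a - 3)^2*(a^3 + 4*a^2 + 5*a + 2) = (a - 3)^2*(a + 1)*(a^2 + 3*a + 2) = (a - 3)^2*(a + 1)^2*(a + 2)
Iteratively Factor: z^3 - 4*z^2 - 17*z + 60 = (z - 5)*(z^2 + z - 12) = (z - 5)*(z - 3)*(z + 4)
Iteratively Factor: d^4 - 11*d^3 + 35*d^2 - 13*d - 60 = (d - 4)*(d^3 - 7*d^2 + 7*d + 15) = (d - 5)*(d - 4)*(d^2 - 2*d - 3) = (d - 5)*(d - 4)*(d + 1)*(d - 3)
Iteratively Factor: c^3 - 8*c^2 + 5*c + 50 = (c + 2)*(c^2 - 10*c + 25) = (c - 5)*(c + 2)*(c - 5)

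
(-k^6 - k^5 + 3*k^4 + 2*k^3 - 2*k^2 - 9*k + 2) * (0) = 0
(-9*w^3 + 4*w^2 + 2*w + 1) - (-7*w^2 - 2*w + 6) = -9*w^3 + 11*w^2 + 4*w - 5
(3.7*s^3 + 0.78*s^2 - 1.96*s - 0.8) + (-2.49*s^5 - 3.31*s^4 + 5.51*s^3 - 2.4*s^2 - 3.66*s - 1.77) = -2.49*s^5 - 3.31*s^4 + 9.21*s^3 - 1.62*s^2 - 5.62*s - 2.57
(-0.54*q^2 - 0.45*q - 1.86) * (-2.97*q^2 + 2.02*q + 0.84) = 1.6038*q^4 + 0.2457*q^3 + 4.1616*q^2 - 4.1352*q - 1.5624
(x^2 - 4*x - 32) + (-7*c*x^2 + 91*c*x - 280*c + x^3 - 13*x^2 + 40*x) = -7*c*x^2 + 91*c*x - 280*c + x^3 - 12*x^2 + 36*x - 32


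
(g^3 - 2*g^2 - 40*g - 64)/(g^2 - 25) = (g^3 - 2*g^2 - 40*g - 64)/(g^2 - 25)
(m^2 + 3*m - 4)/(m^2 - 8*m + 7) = (m + 4)/(m - 7)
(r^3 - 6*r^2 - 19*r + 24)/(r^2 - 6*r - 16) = (r^2 + 2*r - 3)/(r + 2)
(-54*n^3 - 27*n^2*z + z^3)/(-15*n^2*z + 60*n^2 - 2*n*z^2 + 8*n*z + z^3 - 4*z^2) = (-18*n^2 - 3*n*z + z^2)/(-5*n*z + 20*n + z^2 - 4*z)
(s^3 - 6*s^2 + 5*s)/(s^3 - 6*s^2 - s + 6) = s*(s - 5)/(s^2 - 5*s - 6)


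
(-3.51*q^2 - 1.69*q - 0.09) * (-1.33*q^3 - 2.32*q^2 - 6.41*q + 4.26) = 4.6683*q^5 + 10.3909*q^4 + 26.5396*q^3 - 3.9109*q^2 - 6.6225*q - 0.3834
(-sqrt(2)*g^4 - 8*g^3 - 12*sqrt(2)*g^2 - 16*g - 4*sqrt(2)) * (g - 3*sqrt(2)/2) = -sqrt(2)*g^5 - 5*g^4 + 20*g^2 + 20*sqrt(2)*g + 12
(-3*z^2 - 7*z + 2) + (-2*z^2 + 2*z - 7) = -5*z^2 - 5*z - 5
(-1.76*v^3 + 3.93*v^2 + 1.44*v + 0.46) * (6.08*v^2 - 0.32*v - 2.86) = -10.7008*v^5 + 24.4576*v^4 + 12.5312*v^3 - 8.9038*v^2 - 4.2656*v - 1.3156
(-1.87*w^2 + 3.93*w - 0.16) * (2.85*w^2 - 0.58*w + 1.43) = -5.3295*w^4 + 12.2851*w^3 - 5.4095*w^2 + 5.7127*w - 0.2288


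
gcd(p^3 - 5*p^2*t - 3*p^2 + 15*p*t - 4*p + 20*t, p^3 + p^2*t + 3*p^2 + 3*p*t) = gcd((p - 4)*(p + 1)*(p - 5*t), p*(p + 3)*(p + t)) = 1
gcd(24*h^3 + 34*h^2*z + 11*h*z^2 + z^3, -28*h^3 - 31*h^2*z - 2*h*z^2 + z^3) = 4*h^2 + 5*h*z + z^2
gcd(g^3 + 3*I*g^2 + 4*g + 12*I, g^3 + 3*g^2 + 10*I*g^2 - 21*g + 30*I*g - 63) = g + 3*I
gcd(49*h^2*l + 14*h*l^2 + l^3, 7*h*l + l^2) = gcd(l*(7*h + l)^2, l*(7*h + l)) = 7*h*l + l^2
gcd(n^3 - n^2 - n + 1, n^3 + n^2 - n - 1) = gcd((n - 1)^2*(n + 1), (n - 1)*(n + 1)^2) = n^2 - 1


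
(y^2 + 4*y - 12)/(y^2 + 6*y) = (y - 2)/y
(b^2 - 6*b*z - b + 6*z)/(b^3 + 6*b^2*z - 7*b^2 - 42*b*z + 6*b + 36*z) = (b - 6*z)/(b^2 + 6*b*z - 6*b - 36*z)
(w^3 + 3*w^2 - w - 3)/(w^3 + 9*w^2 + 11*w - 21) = (w + 1)/(w + 7)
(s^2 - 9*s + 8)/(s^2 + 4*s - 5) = (s - 8)/(s + 5)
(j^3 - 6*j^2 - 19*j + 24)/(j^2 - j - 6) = (-j^3 + 6*j^2 + 19*j - 24)/(-j^2 + j + 6)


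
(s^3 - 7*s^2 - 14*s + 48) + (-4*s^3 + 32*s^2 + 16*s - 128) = -3*s^3 + 25*s^2 + 2*s - 80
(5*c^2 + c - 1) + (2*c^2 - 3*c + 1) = 7*c^2 - 2*c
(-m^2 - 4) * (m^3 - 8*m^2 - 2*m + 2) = -m^5 + 8*m^4 - 2*m^3 + 30*m^2 + 8*m - 8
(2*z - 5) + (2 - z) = z - 3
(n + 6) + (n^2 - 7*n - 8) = n^2 - 6*n - 2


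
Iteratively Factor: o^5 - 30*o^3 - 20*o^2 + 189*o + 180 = (o - 5)*(o^4 + 5*o^3 - 5*o^2 - 45*o - 36) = (o - 5)*(o + 3)*(o^3 + 2*o^2 - 11*o - 12) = (o - 5)*(o + 3)*(o + 4)*(o^2 - 2*o - 3) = (o - 5)*(o - 3)*(o + 3)*(o + 4)*(o + 1)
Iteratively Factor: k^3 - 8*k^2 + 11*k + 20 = (k - 5)*(k^2 - 3*k - 4) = (k - 5)*(k + 1)*(k - 4)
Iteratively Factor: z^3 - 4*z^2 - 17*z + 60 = (z + 4)*(z^2 - 8*z + 15) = (z - 5)*(z + 4)*(z - 3)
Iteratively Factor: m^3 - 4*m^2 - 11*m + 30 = (m - 5)*(m^2 + m - 6) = (m - 5)*(m - 2)*(m + 3)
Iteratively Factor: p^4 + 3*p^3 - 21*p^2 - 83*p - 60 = (p - 5)*(p^3 + 8*p^2 + 19*p + 12) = (p - 5)*(p + 1)*(p^2 + 7*p + 12) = (p - 5)*(p + 1)*(p + 4)*(p + 3)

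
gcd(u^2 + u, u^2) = u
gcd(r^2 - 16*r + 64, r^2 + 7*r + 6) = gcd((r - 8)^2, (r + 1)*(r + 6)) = 1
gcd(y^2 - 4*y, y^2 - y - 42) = 1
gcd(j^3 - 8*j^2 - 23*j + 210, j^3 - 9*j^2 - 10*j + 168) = j^2 - 13*j + 42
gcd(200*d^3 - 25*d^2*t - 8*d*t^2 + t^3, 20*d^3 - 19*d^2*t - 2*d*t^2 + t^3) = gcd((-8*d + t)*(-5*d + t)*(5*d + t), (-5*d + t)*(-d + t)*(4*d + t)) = -5*d + t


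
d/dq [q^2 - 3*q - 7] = 2*q - 3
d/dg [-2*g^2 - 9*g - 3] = -4*g - 9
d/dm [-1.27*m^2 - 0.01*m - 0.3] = -2.54*m - 0.01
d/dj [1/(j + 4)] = -1/(j + 4)^2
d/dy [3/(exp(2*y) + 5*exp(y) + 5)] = (-6*exp(y) - 15)*exp(y)/(exp(2*y) + 5*exp(y) + 5)^2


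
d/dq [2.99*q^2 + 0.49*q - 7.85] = 5.98*q + 0.49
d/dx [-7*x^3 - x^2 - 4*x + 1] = -21*x^2 - 2*x - 4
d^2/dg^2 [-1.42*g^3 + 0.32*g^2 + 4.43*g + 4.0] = 0.64 - 8.52*g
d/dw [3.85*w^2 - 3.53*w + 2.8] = 7.7*w - 3.53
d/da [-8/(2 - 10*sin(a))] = -20*cos(a)/(5*sin(a) - 1)^2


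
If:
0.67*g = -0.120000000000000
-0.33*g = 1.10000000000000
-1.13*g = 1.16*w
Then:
No Solution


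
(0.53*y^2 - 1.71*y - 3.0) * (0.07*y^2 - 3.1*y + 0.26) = 0.0371*y^4 - 1.7627*y^3 + 5.2288*y^2 + 8.8554*y - 0.78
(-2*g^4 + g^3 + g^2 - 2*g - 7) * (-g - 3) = 2*g^5 + 5*g^4 - 4*g^3 - g^2 + 13*g + 21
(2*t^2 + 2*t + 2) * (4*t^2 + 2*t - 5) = 8*t^4 + 12*t^3 + 2*t^2 - 6*t - 10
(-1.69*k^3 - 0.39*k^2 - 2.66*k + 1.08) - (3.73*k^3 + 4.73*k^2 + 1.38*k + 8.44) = -5.42*k^3 - 5.12*k^2 - 4.04*k - 7.36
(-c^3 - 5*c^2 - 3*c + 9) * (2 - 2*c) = 2*c^4 + 8*c^3 - 4*c^2 - 24*c + 18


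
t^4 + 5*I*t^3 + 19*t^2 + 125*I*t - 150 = (t - 5*I)*(t + 2*I)*(t + 3*I)*(t + 5*I)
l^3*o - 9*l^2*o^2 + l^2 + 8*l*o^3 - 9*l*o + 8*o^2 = (l - 8*o)*(l - o)*(l*o + 1)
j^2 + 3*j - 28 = (j - 4)*(j + 7)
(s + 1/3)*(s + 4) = s^2 + 13*s/3 + 4/3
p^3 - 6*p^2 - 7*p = p*(p - 7)*(p + 1)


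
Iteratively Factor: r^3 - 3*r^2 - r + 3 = (r - 1)*(r^2 - 2*r - 3) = (r - 3)*(r - 1)*(r + 1)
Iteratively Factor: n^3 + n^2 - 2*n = (n + 2)*(n^2 - n) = n*(n + 2)*(n - 1)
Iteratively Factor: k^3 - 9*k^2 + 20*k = (k - 4)*(k^2 - 5*k) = (k - 5)*(k - 4)*(k)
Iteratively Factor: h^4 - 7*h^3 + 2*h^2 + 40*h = (h - 4)*(h^3 - 3*h^2 - 10*h) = (h - 5)*(h - 4)*(h^2 + 2*h) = (h - 5)*(h - 4)*(h + 2)*(h)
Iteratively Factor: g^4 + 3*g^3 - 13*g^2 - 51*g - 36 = (g + 1)*(g^3 + 2*g^2 - 15*g - 36) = (g - 4)*(g + 1)*(g^2 + 6*g + 9) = (g - 4)*(g + 1)*(g + 3)*(g + 3)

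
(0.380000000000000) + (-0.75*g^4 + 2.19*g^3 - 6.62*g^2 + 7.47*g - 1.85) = -0.75*g^4 + 2.19*g^3 - 6.62*g^2 + 7.47*g - 1.47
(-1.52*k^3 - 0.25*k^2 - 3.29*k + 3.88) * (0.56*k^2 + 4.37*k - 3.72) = -0.8512*k^5 - 6.7824*k^4 + 2.7195*k^3 - 11.2745*k^2 + 29.1944*k - 14.4336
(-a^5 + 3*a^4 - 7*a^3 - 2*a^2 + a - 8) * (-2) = 2*a^5 - 6*a^4 + 14*a^3 + 4*a^2 - 2*a + 16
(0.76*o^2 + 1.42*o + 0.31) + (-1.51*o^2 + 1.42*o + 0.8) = -0.75*o^2 + 2.84*o + 1.11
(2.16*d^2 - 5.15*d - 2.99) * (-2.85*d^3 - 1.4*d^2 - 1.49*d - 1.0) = -6.156*d^5 + 11.6535*d^4 + 12.5131*d^3 + 9.6995*d^2 + 9.6051*d + 2.99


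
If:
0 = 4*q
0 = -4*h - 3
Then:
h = -3/4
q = 0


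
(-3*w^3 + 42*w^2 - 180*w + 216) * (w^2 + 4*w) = -3*w^5 + 30*w^4 - 12*w^3 - 504*w^2 + 864*w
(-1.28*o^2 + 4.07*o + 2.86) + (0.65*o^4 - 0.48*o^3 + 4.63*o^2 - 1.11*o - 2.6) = 0.65*o^4 - 0.48*o^3 + 3.35*o^2 + 2.96*o + 0.26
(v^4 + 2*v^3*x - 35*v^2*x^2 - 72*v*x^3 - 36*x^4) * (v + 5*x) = v^5 + 7*v^4*x - 25*v^3*x^2 - 247*v^2*x^3 - 396*v*x^4 - 180*x^5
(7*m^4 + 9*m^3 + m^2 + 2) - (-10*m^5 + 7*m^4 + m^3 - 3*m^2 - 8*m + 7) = 10*m^5 + 8*m^3 + 4*m^2 + 8*m - 5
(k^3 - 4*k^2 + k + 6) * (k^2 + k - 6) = k^5 - 3*k^4 - 9*k^3 + 31*k^2 - 36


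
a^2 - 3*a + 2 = (a - 2)*(a - 1)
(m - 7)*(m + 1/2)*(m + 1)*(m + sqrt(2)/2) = m^4 - 11*m^3/2 + sqrt(2)*m^3/2 - 10*m^2 - 11*sqrt(2)*m^2/4 - 5*sqrt(2)*m - 7*m/2 - 7*sqrt(2)/4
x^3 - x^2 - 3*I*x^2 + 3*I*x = x*(x - 1)*(x - 3*I)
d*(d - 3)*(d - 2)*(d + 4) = d^4 - d^3 - 14*d^2 + 24*d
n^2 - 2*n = n*(n - 2)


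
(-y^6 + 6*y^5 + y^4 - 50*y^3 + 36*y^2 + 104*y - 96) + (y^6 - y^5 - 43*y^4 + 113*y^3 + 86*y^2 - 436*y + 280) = 5*y^5 - 42*y^4 + 63*y^3 + 122*y^2 - 332*y + 184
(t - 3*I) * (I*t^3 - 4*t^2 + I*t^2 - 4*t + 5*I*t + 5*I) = I*t^4 - t^3 + I*t^3 - t^2 + 17*I*t^2 + 15*t + 17*I*t + 15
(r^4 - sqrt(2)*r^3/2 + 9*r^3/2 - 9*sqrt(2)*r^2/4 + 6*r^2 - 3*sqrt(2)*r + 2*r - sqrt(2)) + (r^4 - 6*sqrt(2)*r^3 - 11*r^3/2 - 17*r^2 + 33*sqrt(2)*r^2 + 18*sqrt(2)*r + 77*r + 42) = 2*r^4 - 13*sqrt(2)*r^3/2 - r^3 - 11*r^2 + 123*sqrt(2)*r^2/4 + 15*sqrt(2)*r + 79*r - sqrt(2) + 42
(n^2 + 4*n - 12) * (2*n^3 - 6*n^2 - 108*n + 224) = 2*n^5 + 2*n^4 - 156*n^3 - 136*n^2 + 2192*n - 2688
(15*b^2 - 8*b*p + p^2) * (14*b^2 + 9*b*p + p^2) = 210*b^4 + 23*b^3*p - 43*b^2*p^2 + b*p^3 + p^4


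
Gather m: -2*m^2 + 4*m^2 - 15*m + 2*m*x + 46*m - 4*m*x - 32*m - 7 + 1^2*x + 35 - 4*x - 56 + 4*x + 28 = 2*m^2 + m*(-2*x - 1) + x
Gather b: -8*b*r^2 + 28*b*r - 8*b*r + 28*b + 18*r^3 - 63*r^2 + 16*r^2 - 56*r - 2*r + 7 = b*(-8*r^2 + 20*r + 28) + 18*r^3 - 47*r^2 - 58*r + 7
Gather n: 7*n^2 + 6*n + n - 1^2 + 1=7*n^2 + 7*n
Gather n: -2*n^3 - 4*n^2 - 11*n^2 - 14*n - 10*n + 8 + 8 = -2*n^3 - 15*n^2 - 24*n + 16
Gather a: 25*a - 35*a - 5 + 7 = 2 - 10*a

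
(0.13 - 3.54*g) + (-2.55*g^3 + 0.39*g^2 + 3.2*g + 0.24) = -2.55*g^3 + 0.39*g^2 - 0.34*g + 0.37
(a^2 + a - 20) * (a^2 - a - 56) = a^4 - 77*a^2 - 36*a + 1120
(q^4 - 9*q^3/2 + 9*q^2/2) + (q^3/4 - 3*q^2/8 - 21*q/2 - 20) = q^4 - 17*q^3/4 + 33*q^2/8 - 21*q/2 - 20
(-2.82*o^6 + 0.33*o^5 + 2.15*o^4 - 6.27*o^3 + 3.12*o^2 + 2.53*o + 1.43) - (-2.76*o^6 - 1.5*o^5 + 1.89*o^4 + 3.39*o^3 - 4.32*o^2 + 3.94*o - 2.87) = -0.0600000000000001*o^6 + 1.83*o^5 + 0.26*o^4 - 9.66*o^3 + 7.44*o^2 - 1.41*o + 4.3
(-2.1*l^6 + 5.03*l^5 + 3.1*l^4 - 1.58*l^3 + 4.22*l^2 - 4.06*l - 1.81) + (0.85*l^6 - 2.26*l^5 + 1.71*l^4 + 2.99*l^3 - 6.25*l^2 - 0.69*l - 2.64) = -1.25*l^6 + 2.77*l^5 + 4.81*l^4 + 1.41*l^3 - 2.03*l^2 - 4.75*l - 4.45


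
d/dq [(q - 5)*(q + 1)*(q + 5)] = 3*q^2 + 2*q - 25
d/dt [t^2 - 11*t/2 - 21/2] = 2*t - 11/2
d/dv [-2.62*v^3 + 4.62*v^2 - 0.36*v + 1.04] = -7.86*v^2 + 9.24*v - 0.36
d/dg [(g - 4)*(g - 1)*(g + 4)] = 3*g^2 - 2*g - 16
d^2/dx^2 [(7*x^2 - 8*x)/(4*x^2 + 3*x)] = -424/(64*x^3 + 144*x^2 + 108*x + 27)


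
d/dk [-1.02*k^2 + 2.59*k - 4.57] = 2.59 - 2.04*k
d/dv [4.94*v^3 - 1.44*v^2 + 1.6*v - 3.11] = 14.82*v^2 - 2.88*v + 1.6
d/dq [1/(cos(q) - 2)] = sin(q)/(cos(q) - 2)^2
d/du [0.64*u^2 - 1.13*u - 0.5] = 1.28*u - 1.13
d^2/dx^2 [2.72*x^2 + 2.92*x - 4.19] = 5.44000000000000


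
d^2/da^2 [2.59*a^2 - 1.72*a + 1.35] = 5.18000000000000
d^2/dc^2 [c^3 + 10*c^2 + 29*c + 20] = 6*c + 20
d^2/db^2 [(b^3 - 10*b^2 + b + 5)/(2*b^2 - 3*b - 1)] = 6*(-15*b^3 + 3*b^2 - 27*b + 14)/(8*b^6 - 36*b^5 + 42*b^4 + 9*b^3 - 21*b^2 - 9*b - 1)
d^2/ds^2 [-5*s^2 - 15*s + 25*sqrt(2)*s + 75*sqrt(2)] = -10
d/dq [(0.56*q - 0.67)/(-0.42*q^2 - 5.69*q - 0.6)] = (0.2352*q^2 - 0.5628*q - 4.1483)/(0.1764*q^4 + 4.7796*q^3 + 32.8801*q^2 + 6.828*q + 0.36)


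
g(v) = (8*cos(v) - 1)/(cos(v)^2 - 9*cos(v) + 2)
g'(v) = (2*sin(v)*cos(v) - 9*sin(v))*(8*cos(v) - 1)/(cos(v)^2 - 9*cos(v) + 2)^2 - 8*sin(v)/(cos(v)^2 - 9*cos(v) + 2)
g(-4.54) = -0.66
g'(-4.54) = -0.50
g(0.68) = -1.19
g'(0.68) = -0.12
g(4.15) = -0.74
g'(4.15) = 0.06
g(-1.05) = -1.34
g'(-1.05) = 1.05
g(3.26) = -0.75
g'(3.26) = -0.00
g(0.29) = -1.17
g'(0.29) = -0.01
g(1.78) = -0.68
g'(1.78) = -0.40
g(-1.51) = -0.35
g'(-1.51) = 3.34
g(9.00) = -0.75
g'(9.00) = 0.00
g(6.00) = -1.17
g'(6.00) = 0.01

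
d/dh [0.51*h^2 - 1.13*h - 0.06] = 1.02*h - 1.13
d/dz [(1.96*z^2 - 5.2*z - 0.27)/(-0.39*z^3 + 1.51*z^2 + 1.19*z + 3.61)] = (0.7644*z^4 - 4.056*z^3 + 9.8685*z^2 + 14.9666*z - 18.4507)/(0.1521*z^6 - 1.1778*z^5 + 1.3519*z^4 + 0.778*z^3 + 12.3183*z^2 + 8.5918*z + 13.0321)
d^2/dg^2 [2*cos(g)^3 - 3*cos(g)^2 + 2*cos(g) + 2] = -7*cos(g)/2 + 6*cos(2*g) - 9*cos(3*g)/2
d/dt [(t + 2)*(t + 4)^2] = (t + 4)*(3*t + 8)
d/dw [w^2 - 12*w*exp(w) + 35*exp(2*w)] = -12*w*exp(w) + 2*w + 70*exp(2*w) - 12*exp(w)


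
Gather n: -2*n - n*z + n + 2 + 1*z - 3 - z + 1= n*(-z - 1)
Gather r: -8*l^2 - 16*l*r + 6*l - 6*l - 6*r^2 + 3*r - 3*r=-8*l^2 - 16*l*r - 6*r^2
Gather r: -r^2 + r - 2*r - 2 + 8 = -r^2 - r + 6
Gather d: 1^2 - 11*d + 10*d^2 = 10*d^2 - 11*d + 1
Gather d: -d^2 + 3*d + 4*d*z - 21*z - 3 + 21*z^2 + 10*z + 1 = -d^2 + d*(4*z + 3) + 21*z^2 - 11*z - 2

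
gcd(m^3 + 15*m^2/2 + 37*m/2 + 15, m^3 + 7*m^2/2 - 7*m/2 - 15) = m^2 + 11*m/2 + 15/2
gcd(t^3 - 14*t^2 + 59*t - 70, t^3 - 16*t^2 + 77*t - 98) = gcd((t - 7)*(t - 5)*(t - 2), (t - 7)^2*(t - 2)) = t^2 - 9*t + 14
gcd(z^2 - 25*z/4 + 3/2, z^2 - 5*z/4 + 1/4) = z - 1/4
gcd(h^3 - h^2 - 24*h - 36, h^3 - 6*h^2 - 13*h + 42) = h + 3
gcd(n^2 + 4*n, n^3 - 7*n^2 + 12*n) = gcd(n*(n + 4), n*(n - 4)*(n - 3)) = n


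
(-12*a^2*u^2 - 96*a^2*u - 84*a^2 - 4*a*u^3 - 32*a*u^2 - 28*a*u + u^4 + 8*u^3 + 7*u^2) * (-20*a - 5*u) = 240*a^3*u^2 + 1920*a^3*u + 1680*a^3 + 140*a^2*u^3 + 1120*a^2*u^2 + 980*a^2*u - 5*u^5 - 40*u^4 - 35*u^3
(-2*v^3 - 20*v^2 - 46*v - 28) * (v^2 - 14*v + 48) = -2*v^5 + 8*v^4 + 138*v^3 - 344*v^2 - 1816*v - 1344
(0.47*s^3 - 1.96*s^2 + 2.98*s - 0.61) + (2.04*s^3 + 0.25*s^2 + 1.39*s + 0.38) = 2.51*s^3 - 1.71*s^2 + 4.37*s - 0.23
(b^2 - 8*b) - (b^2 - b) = -7*b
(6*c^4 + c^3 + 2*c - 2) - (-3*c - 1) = 6*c^4 + c^3 + 5*c - 1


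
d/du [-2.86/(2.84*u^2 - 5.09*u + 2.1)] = (16.2448*u - 14.5574)/(2.84*u^2 - 5.09*u + 2.1)^2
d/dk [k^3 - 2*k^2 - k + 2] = 3*k^2 - 4*k - 1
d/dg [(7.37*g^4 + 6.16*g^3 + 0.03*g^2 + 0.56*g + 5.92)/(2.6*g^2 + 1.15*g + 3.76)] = (38.324*g^5 + 41.4425*g^4 + 125.0128*g^3 + 68.0633*g^2 - 30.5584*g - 4.7024)/(6.76*g^4 + 5.98*g^3 + 20.8745*g^2 + 8.648*g + 14.1376)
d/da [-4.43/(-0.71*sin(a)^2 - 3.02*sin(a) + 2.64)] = -(6.2906*sin(a) + 13.3786)*cos(a)/(0.71*sin(a)^2 + 3.02*sin(a) - 2.64)^2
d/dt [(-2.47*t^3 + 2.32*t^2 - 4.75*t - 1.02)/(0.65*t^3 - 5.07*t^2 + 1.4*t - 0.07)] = (11.0149*t^4 - 0.741*t^3 - 18.3268*t^2 - 10.6676*t + 1.7605)/(0.4225*t^6 - 6.591*t^5 + 27.5249*t^4 - 14.287*t^3 + 2.6698*t^2 - 0.196*t + 0.0049)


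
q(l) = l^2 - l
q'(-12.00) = -25.00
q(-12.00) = 156.00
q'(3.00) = 5.00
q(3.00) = 6.00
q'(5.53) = 10.06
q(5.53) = 25.05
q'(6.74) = 12.48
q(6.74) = 38.69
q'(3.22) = 5.44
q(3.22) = 7.15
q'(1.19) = 1.38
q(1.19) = 0.23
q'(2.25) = 3.50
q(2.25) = 2.81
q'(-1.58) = -4.16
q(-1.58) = 4.08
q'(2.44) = 3.88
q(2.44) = 3.51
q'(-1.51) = -4.02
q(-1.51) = 3.79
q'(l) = 2*l - 1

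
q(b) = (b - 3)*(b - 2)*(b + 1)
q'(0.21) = -0.55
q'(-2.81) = 47.17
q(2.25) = -0.61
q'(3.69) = 12.33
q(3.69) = 5.47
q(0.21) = 6.04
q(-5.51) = -288.23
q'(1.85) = -3.53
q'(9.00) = 172.00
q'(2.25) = -1.81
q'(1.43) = -4.31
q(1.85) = 0.49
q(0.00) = 6.00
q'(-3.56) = 67.50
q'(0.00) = 1.00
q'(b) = (b - 3)*(b - 2) + (b - 3)*(b + 1) + (b - 2)*(b + 1) = 3*b^2 - 8*b + 1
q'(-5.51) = 136.16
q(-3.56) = -93.37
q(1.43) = 2.17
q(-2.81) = -50.58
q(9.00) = 420.00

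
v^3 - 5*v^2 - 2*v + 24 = (v - 4)*(v - 3)*(v + 2)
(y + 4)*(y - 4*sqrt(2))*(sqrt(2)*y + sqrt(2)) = sqrt(2)*y^3 - 8*y^2 + 5*sqrt(2)*y^2 - 40*y + 4*sqrt(2)*y - 32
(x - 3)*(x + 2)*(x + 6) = x^3 + 5*x^2 - 12*x - 36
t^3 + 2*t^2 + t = t*(t + 1)^2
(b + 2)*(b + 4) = b^2 + 6*b + 8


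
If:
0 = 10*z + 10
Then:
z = -1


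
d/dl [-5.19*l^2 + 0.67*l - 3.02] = 0.67 - 10.38*l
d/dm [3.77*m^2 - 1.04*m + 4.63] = 7.54*m - 1.04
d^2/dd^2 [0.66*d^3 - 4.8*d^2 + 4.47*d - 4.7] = 3.96*d - 9.6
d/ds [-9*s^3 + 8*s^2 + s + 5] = -27*s^2 + 16*s + 1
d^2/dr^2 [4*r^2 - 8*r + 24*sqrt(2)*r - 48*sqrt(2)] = 8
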